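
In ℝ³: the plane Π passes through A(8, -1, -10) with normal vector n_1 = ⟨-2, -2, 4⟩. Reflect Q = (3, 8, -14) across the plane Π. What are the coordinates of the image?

Π: n_1·r = n_1·A gives -2x - 2y + 4z = -54.
λ = (n·Q − d)/|n|² = (-78 − (-54))/24 = -1.
Reflection = Q − 2λn = (3, 8, -14) − (-2)·(-2, -2, 4) = (-1, 4, -6).

(-1, 4, -6)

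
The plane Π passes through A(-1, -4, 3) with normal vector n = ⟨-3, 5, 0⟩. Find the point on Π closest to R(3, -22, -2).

Π: n·r = n·A gives -3x + 5y = -17.
Foot = R − λn with λ = (n·R − d)/|n|² = (-119 − (-17))/34 = -3.
Foot = (3, -22, -2) − (-3)·(-3, 5, 0) = (-6, -7, -2).

(-6, -7, -2)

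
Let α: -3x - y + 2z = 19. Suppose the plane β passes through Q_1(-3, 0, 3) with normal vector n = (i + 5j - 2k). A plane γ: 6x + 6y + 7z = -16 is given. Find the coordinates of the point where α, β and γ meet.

β: n·r = n·Q_1 gives x + 5y - 2z = -9.
Solving the 3×3 linear system -3x - y + 2z = 19, x + 5y - 2z = -9, 6x + 6y + 7z = -16 (e.g. by elimination or Cramer's rule, determinant = -170) gives (-5, 0, 2).

(-5, 0, 2)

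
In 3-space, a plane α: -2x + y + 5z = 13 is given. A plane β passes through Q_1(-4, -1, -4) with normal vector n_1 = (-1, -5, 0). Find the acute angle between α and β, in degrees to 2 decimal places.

β: n_1·r = n_1·Q_1 gives -x - 5y = 9.
cos θ = |n₁·n₂| / (|n₁||n₂|) = |-3| / (√30 · √26).
θ = arccos(0.10742) ≈ 83.83°.

83.83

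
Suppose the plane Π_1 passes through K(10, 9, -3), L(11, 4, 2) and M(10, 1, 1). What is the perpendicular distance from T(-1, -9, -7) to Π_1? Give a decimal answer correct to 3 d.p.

KL = (1, -5, 5), KM = (0, -8, 4); a normal to Π_1 is KL × KM = (20, -4, -8).
Using K: Π_1 has equation 20x - 4y - 8z = 188.
n·T − d = (20)·(-1) + (-4)·(-9) + (-8)·(-7) − 188 = -116; |n| = √480.
Distance = |-116| / √480 = 116/√480 ≈ 5.295.

5.295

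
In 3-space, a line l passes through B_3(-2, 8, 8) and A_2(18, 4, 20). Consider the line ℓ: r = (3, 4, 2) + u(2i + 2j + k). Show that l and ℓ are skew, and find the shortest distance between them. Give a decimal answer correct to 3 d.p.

A direction vector for l is A_2 − B_3 = (20, -4, 12).
Common perpendicular direction n = (20, -4, 12) × (2, 2, 1) = (-28, 4, 48).
With w = (3, 4, 2) − (-2, 8, 8) = (5, -4, -6), w · n = -444.
Since n ≠ 0 the lines are not parallel, and w · n = -444 ≠ 0 so they do not intersect; hence they are skew.
Distance = |w · n| / |n| = |-444| / √3104 ≈ 7.969.

7.969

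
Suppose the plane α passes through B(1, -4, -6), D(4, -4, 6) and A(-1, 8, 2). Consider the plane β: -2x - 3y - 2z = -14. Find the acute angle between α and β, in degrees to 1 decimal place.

BD = (3, 0, 12), BA = (-2, 12, 8); a normal to α is BD × BA = (-144, -48, 36).
Using B: α has equation -144x - 48y + 36z = -168.
cos θ = |n₁·n₂| / (|n₁||n₂|) = |360| / (√24336 · √17).
θ = arccos(0.55970) ≈ 56.0°.

56.0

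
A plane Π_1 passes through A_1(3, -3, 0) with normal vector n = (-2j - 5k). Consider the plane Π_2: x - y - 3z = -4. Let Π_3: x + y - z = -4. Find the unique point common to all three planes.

Π_1: n·r = n·A_1 gives -2y - 5z = 6.
Solving the 3×3 linear system -2y - 5z = 6, x - y - 3z = -4, x + y - z = -4 (e.g. by elimination or Cramer's rule, determinant = -6) gives (-8, 2, -2).

(-8, 2, -2)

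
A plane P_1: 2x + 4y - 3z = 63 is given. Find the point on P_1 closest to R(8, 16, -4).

Foot = R − λn with λ = (n·R − d)/|n|² = (92 − 63)/29 = 1.
Foot = (8, 16, -4) − 1·(2, 4, -3) = (6, 12, -1).

(6, 12, -1)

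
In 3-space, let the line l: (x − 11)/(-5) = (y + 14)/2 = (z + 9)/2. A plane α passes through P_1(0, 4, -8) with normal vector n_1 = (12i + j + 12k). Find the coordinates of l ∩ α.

l has direction (-5, 2, 2) through (11, -14, -9).
α: n_1·r = n_1·P_1 gives 12x + y + 12z = -92.
Substitute r = (11, -14, -9) + t(-5, 2, 2) into the plane: 10 + (-34)t = -92, so t = 3.
Intersection: (11, -14, -9) + 3·(-5, 2, 2) = (-4, -8, -3).

(-4, -8, -3)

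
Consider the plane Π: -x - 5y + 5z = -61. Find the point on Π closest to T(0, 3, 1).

Foot = T − λn with λ = (n·T − d)/|n|² = (-10 − (-61))/51 = 1.
Foot = (0, 3, 1) − 1·(-1, -5, 5) = (1, 8, -4).

(1, 8, -4)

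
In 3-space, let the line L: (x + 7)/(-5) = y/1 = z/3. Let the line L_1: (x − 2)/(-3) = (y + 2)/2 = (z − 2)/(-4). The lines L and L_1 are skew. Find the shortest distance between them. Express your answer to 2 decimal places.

1.46

L has direction (-5, 1, 3) through (-7, 0, 0).
L_1 has direction (-3, 2, -4) through (2, -2, 2).
Common perpendicular direction n = (-5, 1, 3) × (-3, 2, -4) = (-10, -29, -7).
With w = (2, -2, 2) − (-7, 0, 0) = (9, -2, 2), w · n = -46.
Distance = |w · n| / |n| = |-46| / √990 ≈ 1.46.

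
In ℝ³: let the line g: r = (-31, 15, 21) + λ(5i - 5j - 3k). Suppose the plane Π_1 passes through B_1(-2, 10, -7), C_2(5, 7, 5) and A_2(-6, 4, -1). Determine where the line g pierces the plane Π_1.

B_1C_2 = (7, -3, 12), B_1A_2 = (-4, -6, 6); a normal to Π_1 is B_1C_2 × B_1A_2 = (54, -90, -54).
Using B_1: Π_1 has equation 54x - 90y - 54z = -630.
Substitute r = (-31, 15, 21) + t(5, -5, -3) into the plane: -4158 + 882t = -630, so t = 4.
Intersection: (-31, 15, 21) + 4·(5, -5, -3) = (-11, -5, 9).

(-11, -5, 9)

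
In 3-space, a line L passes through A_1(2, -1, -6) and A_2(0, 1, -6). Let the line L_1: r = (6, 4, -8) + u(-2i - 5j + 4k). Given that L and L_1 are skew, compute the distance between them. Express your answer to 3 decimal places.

A direction vector for L is A_2 − A_1 = (-2, 2, 0).
Common perpendicular direction n = (-2, 2, 0) × (-2, -5, 4) = (8, 8, 14).
With w = (6, 4, -8) − (2, -1, -6) = (4, 5, -2), w · n = 44.
Distance = |w · n| / |n| = |44| / √324 ≈ 2.444.

2.444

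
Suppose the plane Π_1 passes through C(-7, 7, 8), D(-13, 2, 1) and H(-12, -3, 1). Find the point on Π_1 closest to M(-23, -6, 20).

(-8, -3, 5)

CD = (-6, -5, -7), CH = (-5, -10, -7); a normal to Π_1 is CD × CH = (-35, -7, 35).
Using C: Π_1 has equation -35x - 7y + 35z = 476.
Foot = M − λn with λ = (n·M − d)/|n|² = (1547 − 476)/2499 = 3/7.
Foot = (-23, -6, 20) − (3/7)·(-35, -7, 35) = (-8, -3, 5).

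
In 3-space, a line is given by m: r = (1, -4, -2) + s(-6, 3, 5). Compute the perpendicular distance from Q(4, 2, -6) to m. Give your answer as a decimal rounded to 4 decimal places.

Taking (1, -4, -2) on m with direction v = (-6, 3, 5): w = Q − (1, -4, -2) = (3, 6, -4), and w × v = (42, 9, 45).
Distance = |w × v| / |v| = √3870 / √70 ≈ 7.4354.

7.4354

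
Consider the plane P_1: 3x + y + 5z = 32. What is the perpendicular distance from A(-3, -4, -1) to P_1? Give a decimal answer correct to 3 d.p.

n·A − d = (3)·(-3) + (1)·(-4) + (5)·(-1) − 32 = -50; |n| = √35.
Distance = |-50| / √35 = 50/√35 ≈ 8.452.

8.452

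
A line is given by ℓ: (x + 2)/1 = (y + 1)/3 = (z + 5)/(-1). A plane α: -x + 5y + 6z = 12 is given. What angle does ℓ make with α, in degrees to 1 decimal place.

ℓ has direction (1, 3, -1) through (-2, -1, -5).
sin θ = |n·v| / (|n||v|) = |8| / (√62 · √11) = 0.30634.
θ ≈ 17.8°.

17.8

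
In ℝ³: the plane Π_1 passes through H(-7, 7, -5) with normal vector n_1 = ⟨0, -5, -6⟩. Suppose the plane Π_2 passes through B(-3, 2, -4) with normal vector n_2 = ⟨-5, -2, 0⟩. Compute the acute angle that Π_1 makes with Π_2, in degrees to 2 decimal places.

76.25

Π_1: n_1·r = n_1·H gives -5y - 6z = -5.
Π_2: n_2·r = n_2·B gives -5x - 2y = 11.
cos θ = |n₁·n₂| / (|n₁||n₂|) = |10| / (√61 · √29).
θ = arccos(0.23776) ≈ 76.25°.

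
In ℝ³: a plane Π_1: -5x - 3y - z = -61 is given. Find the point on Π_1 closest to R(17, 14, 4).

Foot = R − λn with λ = (n·R − d)/|n|² = (-131 − (-61))/35 = -2.
Foot = (17, 14, 4) − (-2)·(-5, -3, -1) = (7, 8, 2).

(7, 8, 2)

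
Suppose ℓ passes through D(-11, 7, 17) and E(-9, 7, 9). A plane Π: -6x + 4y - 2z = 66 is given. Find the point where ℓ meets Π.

(-8, 7, 5)

A direction vector for ℓ is E − D = (2, 0, -8).
Substitute r = (-11, 7, 17) + t(2, 0, -8) into the plane: 60 + 4t = 66, so t = 3/2.
Intersection: (-11, 7, 17) + (3/2)·(2, 0, -8) = (-8, 7, 5).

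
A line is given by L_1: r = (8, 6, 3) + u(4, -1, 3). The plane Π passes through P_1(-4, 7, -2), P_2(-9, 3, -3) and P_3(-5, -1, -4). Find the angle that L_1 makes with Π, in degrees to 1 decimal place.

38.2

P_1P_2 = (-5, -4, -1), P_1P_3 = (-1, -8, -2); a normal to Π is P_1P_2 × P_1P_3 = (0, -9, 36).
Using P_1: Π has equation -9y + 36z = -135.
sin θ = |n·v| / (|n||v|) = |117| / (√1377 · √26) = 0.61835.
θ ≈ 38.2°.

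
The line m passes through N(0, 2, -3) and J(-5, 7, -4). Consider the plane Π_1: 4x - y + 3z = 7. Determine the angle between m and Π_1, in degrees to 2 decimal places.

A direction vector for m is J − N = (-5, 5, -1).
sin θ = |n·v| / (|n||v|) = |-28| / (√26 · √51) = 0.76893.
θ ≈ 50.26°.

50.26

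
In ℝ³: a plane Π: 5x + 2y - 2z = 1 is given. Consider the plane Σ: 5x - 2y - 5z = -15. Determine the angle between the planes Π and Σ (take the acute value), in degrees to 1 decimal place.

42.7

cos θ = |n₁·n₂| / (|n₁||n₂|) = |31| / (√33 · √54).
θ = arccos(0.73436) ≈ 42.7°.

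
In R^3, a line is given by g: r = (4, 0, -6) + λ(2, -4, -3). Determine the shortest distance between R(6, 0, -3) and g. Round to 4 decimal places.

Taking (4, 0, -6) on g with direction v = (2, -4, -3): w = R − (4, 0, -6) = (2, 0, 3), and w × v = (12, 12, -8).
Distance = |w × v| / |v| = √352 / √29 ≈ 3.4840.

3.4840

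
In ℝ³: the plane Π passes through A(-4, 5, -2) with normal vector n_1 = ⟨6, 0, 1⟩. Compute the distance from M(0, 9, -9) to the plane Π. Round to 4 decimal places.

Π: n_1·r = n_1·A gives 6x + z = -26.
n·M − d = (6)·(0) + (0)·(9) + (1)·(-9) − (-26) = 17; |n| = √37.
Distance = |17| / √37 = 17/√37 ≈ 2.7948.

2.7948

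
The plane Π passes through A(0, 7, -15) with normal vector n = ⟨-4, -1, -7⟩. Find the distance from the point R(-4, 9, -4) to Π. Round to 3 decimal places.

Π: n·r = n·A gives -4x - y - 7z = 98.
n·R − d = (-4)·(-4) + (-1)·(9) + (-7)·(-4) − 98 = -63; |n| = √66.
Distance = |-63| / √66 = 63/√66 ≈ 7.755.

7.755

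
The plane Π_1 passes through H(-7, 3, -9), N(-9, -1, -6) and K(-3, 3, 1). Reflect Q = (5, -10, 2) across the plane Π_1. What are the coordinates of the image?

(-15, 6, 10)

HN = (-2, -4, 3), HK = (4, 0, 10); a normal to Π_1 is HN × HK = (-40, 32, 16).
Using H: Π_1 has equation -40x + 32y + 16z = 232.
λ = (n·Q − d)/|n|² = (-488 − 232)/2880 = -1/4.
Reflection = Q − 2λn = (5, -10, 2) − (-1/2)·(-40, 32, 16) = (-15, 6, 10).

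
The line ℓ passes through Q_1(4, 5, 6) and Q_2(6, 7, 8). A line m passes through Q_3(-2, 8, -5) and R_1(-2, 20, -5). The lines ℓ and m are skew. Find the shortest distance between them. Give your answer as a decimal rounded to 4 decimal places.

A direction vector for ℓ is Q_2 − Q_1 = (2, 2, 2).
A direction vector for m is R_1 − Q_3 = (0, 12, 0).
Common perpendicular direction n = (2, 2, 2) × (0, 12, 0) = (-24, 0, 24).
With w = (-2, 8, -5) − (4, 5, 6) = (-6, 3, -11), w · n = -120.
Distance = |w · n| / |n| = |-120| / √1152 ≈ 3.5355.

3.5355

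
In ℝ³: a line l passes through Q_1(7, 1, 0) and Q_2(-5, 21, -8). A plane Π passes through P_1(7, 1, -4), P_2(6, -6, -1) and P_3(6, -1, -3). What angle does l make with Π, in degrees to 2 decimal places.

5.10

A direction vector for l is Q_2 − Q_1 = (-12, 20, -8).
P_1P_2 = (-1, -7, 3), P_1P_3 = (-1, -2, 1); a normal to Π is P_1P_2 × P_1P_3 = (-1, -2, -5).
Using P_1: Π has equation -x - 2y - 5z = 11.
sin θ = |n·v| / (|n||v|) = |12| / (√30 · √608) = 0.08885.
θ ≈ 5.10°.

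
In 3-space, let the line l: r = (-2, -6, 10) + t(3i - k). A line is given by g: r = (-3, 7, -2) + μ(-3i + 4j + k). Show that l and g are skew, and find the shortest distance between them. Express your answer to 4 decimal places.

11.7004

Common perpendicular direction n = (3, 0, -1) × (-3, 4, 1) = (4, 0, 12).
With w = (-3, 7, -2) − (-2, -6, 10) = (-1, 13, -12), w · n = -148.
Since n ≠ 0 the lines are not parallel, and w · n = -148 ≠ 0 so they do not intersect; hence they are skew.
Distance = |w · n| / |n| = |-148| / √160 ≈ 11.7004.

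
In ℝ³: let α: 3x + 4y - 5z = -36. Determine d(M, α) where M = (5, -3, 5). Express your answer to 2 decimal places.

1.98

n·M − d = (3)·(5) + (4)·(-3) + (-5)·(5) − (-36) = 14; |n| = √50.
Distance = |14| / √50 = 14/√50 ≈ 1.98.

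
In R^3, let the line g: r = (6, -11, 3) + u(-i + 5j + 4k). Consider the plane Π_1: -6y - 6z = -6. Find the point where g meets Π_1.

(5, -6, 7)

Substitute r = (6, -11, 3) + t(-1, 5, 4) into the plane: 48 + (-54)t = -6, so t = 1.
Intersection: (6, -11, 3) + 1·(-1, 5, 4) = (5, -6, 7).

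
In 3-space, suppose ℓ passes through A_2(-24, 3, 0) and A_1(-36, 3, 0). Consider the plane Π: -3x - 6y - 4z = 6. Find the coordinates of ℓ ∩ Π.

(-8, 3, 0)

A direction vector for ℓ is A_1 − A_2 = (-12, 0, 0).
Substitute r = (-24, 3, 0) + t(-12, 0, 0) into the plane: 54 + 36t = 6, so t = -4/3.
Intersection: (-24, 3, 0) + (-4/3)·(-12, 0, 0) = (-8, 3, 0).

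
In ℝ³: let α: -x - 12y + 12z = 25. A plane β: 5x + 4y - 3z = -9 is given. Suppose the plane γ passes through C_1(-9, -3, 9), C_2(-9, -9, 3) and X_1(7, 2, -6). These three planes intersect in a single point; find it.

(-1, 2, 4)

C_1C_2 = (0, -6, -6), C_1X_1 = (16, 5, -15); a normal to γ is C_1C_2 × C_1X_1 = (120, -96, 96).
Using C_1: γ has equation 120x - 96y + 96z = 72.
Solving the 3×3 linear system -x - 12y + 12z = 25, 5x + 4y - 3z = -9, 120x - 96y + 96z = 72 (e.g. by elimination or Cramer's rule, determinant = -1536) gives (-1, 2, 4).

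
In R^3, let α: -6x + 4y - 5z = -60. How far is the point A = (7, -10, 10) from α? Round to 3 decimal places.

n·A − d = (-6)·(7) + (4)·(-10) + (-5)·(10) − (-60) = -72; |n| = √77.
Distance = |-72| / √77 = 72/√77 ≈ 8.205.

8.205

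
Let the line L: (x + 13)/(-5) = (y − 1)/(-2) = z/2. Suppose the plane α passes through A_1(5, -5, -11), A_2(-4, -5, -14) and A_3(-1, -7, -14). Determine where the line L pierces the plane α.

(2, 7, -6)

L has direction (-5, -2, 2) through (-13, 1, 0).
A_1A_2 = (-9, 0, -3), A_1A_3 = (-6, -2, -3); a normal to α is A_1A_2 × A_1A_3 = (-6, -9, 18).
Using A_1: α has equation -6x - 9y + 18z = -183.
Substitute r = (-13, 1, 0) + t(-5, -2, 2) into the plane: 69 + 84t = -183, so t = -3.
Intersection: (-13, 1, 0) + (-3)·(-5, -2, 2) = (2, 7, -6).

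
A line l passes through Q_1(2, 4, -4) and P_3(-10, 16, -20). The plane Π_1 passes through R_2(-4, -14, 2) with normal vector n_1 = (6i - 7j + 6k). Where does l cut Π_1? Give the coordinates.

A direction vector for l is P_3 − Q_1 = (-12, 12, -16).
Π_1: n_1·r = n_1·R_2 gives 6x - 7y + 6z = 86.
Substitute r = (2, 4, -4) + t(-12, 12, -16) into the plane: -40 + (-252)t = 86, so t = -1/2.
Intersection: (2, 4, -4) + (-1/2)·(-12, 12, -16) = (8, -2, 4).

(8, -2, 4)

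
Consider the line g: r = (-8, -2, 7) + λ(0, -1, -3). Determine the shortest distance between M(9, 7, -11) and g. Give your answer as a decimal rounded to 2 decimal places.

22.17

Taking (-8, -2, 7) on g with direction v = (0, -1, -3): w = M − (-8, -2, 7) = (17, 9, -18), and w × v = (-45, 51, -17).
Distance = |w × v| / |v| = √4915 / √10 ≈ 22.17.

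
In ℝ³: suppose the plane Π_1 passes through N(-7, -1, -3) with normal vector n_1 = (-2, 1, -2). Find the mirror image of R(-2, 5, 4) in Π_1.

Π_1: n_1·r = n_1·N gives -2x + y - 2z = 19.
λ = (n·R − d)/|n|² = (1 − 19)/9 = -2.
Reflection = R − 2λn = (-2, 5, 4) − (-4)·(-2, 1, -2) = (-10, 9, -4).

(-10, 9, -4)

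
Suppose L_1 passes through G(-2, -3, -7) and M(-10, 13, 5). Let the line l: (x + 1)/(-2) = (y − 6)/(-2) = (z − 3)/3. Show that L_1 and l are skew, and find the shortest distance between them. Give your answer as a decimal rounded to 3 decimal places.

A direction vector for L_1 is M − G = (-8, 16, 12).
l has direction (-2, -2, 3) through (-1, 6, 3).
Common perpendicular direction n = (-8, 16, 12) × (-2, -2, 3) = (72, 0, 48).
With w = (-1, 6, 3) − (-2, -3, -7) = (1, 9, 10), w · n = 552.
Since n ≠ 0 the lines are not parallel, and w · n = 552 ≠ 0 so they do not intersect; hence they are skew.
Distance = |w · n| / |n| = |552| / √7488 ≈ 6.379.

6.379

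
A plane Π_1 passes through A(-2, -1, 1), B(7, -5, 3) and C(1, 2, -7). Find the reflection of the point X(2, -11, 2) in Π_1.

(6, 1, 8)

AB = (9, -4, 2), AC = (3, 3, -8); a normal to Π_1 is AB × AC = (26, 78, 39).
Using A: Π_1 has equation 26x + 78y + 39z = -91.
λ = (n·X − d)/|n|² = (-728 − (-91))/8281 = -1/13.
Reflection = X − 2λn = (2, -11, 2) − (-2/13)·(26, 78, 39) = (6, 1, 8).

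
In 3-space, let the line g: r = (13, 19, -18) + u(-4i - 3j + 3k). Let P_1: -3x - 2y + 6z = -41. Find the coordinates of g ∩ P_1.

Substitute r = (13, 19, -18) + t(-4, -3, 3) into the plane: -185 + 36t = -41, so t = 4.
Intersection: (13, 19, -18) + 4·(-4, -3, 3) = (-3, 7, -6).

(-3, 7, -6)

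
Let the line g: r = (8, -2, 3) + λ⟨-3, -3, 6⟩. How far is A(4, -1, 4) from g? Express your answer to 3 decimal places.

3.719

Taking (8, -2, 3) on g with direction v = (-3, -3, 6): w = A − (8, -2, 3) = (-4, 1, 1), and w × v = (9, 21, 15).
Distance = |w × v| / |v| = √747 / √54 ≈ 3.719.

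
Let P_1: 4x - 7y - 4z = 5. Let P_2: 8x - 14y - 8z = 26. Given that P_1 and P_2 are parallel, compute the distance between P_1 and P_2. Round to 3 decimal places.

0.889

Rescale P_2 by 1/2: 4x - 7y - 4z = 13. Then distance = |5 − 13| / √81 ≈ 0.889.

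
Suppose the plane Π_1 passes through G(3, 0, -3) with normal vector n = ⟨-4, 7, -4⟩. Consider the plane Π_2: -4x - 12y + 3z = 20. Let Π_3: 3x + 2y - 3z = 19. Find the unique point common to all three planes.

Π_1: n·r = n·G gives -4x + 7y - 4z = 0.
Solving the 3×3 linear system -4x + 7y - 4z = 0, -4x - 12y + 3z = 20, 3x + 2y - 3z = 19 (e.g. by elimination or Cramer's rule, determinant = -253) gives (1, -4, -8).

(1, -4, -8)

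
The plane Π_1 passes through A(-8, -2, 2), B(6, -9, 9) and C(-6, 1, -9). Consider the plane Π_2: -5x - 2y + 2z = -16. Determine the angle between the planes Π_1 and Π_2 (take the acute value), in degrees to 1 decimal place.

AB = (14, -7, 7), AC = (2, 3, -11); a normal to Π_1 is AB × AC = (56, 168, 56).
Using A: Π_1 has equation 56x + 168y + 56z = -672.
cos θ = |n₁·n₂| / (|n₁||n₂|) = |-504| / (√34496 · √33).
θ = arccos(0.47238) ≈ 61.8°.

61.8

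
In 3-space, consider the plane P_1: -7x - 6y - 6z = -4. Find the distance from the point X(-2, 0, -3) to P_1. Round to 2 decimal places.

n·X − d = (-7)·(-2) + (-6)·(0) + (-6)·(-3) − (-4) = 36; |n| = √121.
Distance = |36| / √121 = 36/√121 ≈ 3.27.

3.27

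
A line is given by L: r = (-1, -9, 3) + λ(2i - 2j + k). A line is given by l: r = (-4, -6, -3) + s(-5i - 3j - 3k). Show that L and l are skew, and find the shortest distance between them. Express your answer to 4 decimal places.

Common perpendicular direction n = (2, -2, 1) × (-5, -3, -3) = (9, 1, -16).
With w = (-4, -6, -3) − (-1, -9, 3) = (-3, 3, -6), w · n = 72.
Since n ≠ 0 the lines are not parallel, and w · n = 72 ≠ 0 so they do not intersect; hence they are skew.
Distance = |w · n| / |n| = |72| / √338 ≈ 3.9163.

3.9163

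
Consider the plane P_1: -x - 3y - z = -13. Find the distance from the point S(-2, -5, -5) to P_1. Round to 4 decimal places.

10.5529

n·S − d = (-1)·(-2) + (-3)·(-5) + (-1)·(-5) − (-13) = 35; |n| = √11.
Distance = |35| / √11 = 35/√11 ≈ 10.5529.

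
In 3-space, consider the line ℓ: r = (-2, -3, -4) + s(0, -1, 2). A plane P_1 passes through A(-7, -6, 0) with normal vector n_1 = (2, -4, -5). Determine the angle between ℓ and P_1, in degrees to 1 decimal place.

P_1: n_1·r = n_1·A gives 2x - 4y - 5z = 10.
sin θ = |n·v| / (|n||v|) = |-6| / (√45 · √5) = 0.40000.
θ ≈ 23.6°.

23.6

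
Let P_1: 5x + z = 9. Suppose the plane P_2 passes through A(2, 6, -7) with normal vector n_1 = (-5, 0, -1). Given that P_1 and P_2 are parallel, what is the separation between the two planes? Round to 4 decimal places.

P_2: n_1·r = n_1·A gives -5x - z = -3.
Rescale P_2 by 1/(-1): 5x + z = 3. Then distance = |9 − 3| / √26 ≈ 1.1767.

1.1767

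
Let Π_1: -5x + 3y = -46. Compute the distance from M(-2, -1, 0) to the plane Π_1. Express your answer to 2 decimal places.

9.09

n·M − d = (-5)·(-2) + (3)·(-1) + (0)·(0) − (-46) = 53; |n| = √34.
Distance = |53| / √34 = 53/√34 ≈ 9.09.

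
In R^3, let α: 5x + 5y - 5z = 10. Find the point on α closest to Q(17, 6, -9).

(7, -4, 1)

Foot = Q − λn with λ = (n·Q − d)/|n|² = (160 − 10)/75 = 2.
Foot = (17, 6, -9) − 2·(5, 5, -5) = (7, -4, 1).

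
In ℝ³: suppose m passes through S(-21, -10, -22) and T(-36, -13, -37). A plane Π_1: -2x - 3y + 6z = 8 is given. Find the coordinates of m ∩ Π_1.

A direction vector for m is T − S = (-15, -3, -15).
Substitute r = (-21, -10, -22) + t(-15, -3, -15) into the plane: -60 + (-51)t = 8, so t = -4/3.
Intersection: (-21, -10, -22) + (-4/3)·(-15, -3, -15) = (-1, -6, -2).

(-1, -6, -2)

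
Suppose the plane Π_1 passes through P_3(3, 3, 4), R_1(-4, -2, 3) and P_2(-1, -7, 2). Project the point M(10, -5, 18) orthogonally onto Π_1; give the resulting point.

(10, -2, 3)

P_3R_1 = (-7, -5, -1), P_3P_2 = (-4, -10, -2); a normal to Π_1 is P_3R_1 × P_3P_2 = (0, -10, 50).
Using P_3: Π_1 has equation -10y + 50z = 170.
Foot = M − λn with λ = (n·M − d)/|n|² = (950 − 170)/2600 = 3/10.
Foot = (10, -5, 18) − (3/10)·(0, -10, 50) = (10, -2, 3).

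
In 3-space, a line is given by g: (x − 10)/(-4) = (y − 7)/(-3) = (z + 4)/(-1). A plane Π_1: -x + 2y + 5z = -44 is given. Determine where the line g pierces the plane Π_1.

g has direction (-4, -3, -1) through (10, 7, -4).
Substitute r = (10, 7, -4) + t(-4, -3, -1) into the plane: -16 + (-7)t = -44, so t = 4.
Intersection: (10, 7, -4) + 4·(-4, -3, -1) = (-6, -5, -8).

(-6, -5, -8)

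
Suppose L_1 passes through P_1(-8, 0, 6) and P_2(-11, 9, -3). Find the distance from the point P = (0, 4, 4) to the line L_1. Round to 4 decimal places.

A direction vector for L_1 is P_2 − P_1 = (-3, 9, -9).
Taking (-8, 0, 6) on L_1 with direction v = (-3, 9, -9): w = P − (-8, 0, 6) = (8, 4, -2), and w × v = (-18, 78, 84).
Distance = |w × v| / |v| = √13464 / √171 ≈ 8.8734.

8.8734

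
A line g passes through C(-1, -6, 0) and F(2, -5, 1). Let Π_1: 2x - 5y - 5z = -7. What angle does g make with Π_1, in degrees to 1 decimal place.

9.4

A direction vector for g is F − C = (3, 1, 1).
sin θ = |n·v| / (|n||v|) = |-4| / (√54 · √11) = 0.16412.
θ ≈ 9.4°.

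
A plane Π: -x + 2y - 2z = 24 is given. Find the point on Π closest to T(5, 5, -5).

(4, 7, -7)

Foot = T − λn with λ = (n·T − d)/|n|² = (15 − 24)/9 = -1.
Foot = (5, 5, -5) − (-1)·(-1, 2, -2) = (4, 7, -7).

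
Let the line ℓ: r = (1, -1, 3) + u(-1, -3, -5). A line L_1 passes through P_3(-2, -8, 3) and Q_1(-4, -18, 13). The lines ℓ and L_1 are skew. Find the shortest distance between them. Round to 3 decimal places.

A direction vector for L_1 is Q_1 − P_3 = (-2, -10, 10).
Common perpendicular direction n = (-1, -3, -5) × (-2, -10, 10) = (-80, 20, 4).
With w = (-2, -8, 3) − (1, -1, 3) = (-3, -7, 0), w · n = 100.
Distance = |w · n| / |n| = |100| / √6816 ≈ 1.211.

1.211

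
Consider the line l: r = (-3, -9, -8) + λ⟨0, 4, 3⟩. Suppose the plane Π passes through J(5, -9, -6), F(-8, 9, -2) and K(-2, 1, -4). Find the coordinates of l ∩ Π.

(-3, -1, -2)

JF = (-13, 18, 4), JK = (-7, 10, 2); a normal to Π is JF × JK = (-4, -2, -4).
Using J: Π has equation -4x - 2y - 4z = 22.
Substitute r = (-3, -9, -8) + t(0, 4, 3) into the plane: 62 + (-20)t = 22, so t = 2.
Intersection: (-3, -9, -8) + 2·(0, 4, 3) = (-3, -1, -2).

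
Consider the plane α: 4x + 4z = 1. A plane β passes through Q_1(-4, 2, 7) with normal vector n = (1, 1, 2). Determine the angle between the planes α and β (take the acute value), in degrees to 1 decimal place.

β: n·r = n·Q_1 gives x + y + 2z = 12.
cos θ = |n₁·n₂| / (|n₁||n₂|) = |12| / (√32 · √6).
θ = arccos(0.86603) ≈ 30.0°.

30.0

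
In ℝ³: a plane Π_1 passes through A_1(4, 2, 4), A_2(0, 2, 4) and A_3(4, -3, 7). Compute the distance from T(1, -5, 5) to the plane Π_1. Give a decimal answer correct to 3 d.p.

A_1A_2 = (-4, 0, 0), A_1A_3 = (0, -5, 3); a normal to Π_1 is A_1A_2 × A_1A_3 = (0, 12, 20).
Using A_1: Π_1 has equation 12y + 20z = 104.
n·T − d = (0)·(1) + (12)·(-5) + (20)·(5) − 104 = -64; |n| = √544.
Distance = |-64| / √544 = 64/√544 ≈ 2.744.

2.744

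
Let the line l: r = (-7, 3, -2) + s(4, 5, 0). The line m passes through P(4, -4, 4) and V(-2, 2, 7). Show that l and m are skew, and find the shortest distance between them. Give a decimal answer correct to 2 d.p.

10.00

A direction vector for m is V − P = (-6, 6, 3).
Common perpendicular direction n = (4, 5, 0) × (-6, 6, 3) = (15, -12, 54).
With w = (4, -4, 4) − (-7, 3, -2) = (11, -7, 6), w · n = 573.
Since n ≠ 0 the lines are not parallel, and w · n = 573 ≠ 0 so they do not intersect; hence they are skew.
Distance = |w · n| / |n| = |573| / √3285 ≈ 10.00.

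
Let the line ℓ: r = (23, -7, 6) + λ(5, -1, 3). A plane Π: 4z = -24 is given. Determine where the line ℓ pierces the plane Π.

Substitute r = (23, -7, 6) + t(5, -1, 3) into the plane: 24 + 12t = -24, so t = -4.
Intersection: (23, -7, 6) + (-4)·(5, -1, 3) = (3, -3, -6).

(3, -3, -6)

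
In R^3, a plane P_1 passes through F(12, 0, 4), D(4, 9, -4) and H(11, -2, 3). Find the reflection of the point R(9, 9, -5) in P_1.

(3, 9, 1)

FD = (-8, 9, -8), FH = (-1, -2, -1); a normal to P_1 is FD × FH = (-25, 0, 25).
Using F: P_1 has equation -25x + 25z = -200.
λ = (n·R − d)/|n|² = (-350 − (-200))/1250 = -3/25.
Reflection = R − 2λn = (9, 9, -5) − (-6/25)·(-25, 0, 25) = (3, 9, 1).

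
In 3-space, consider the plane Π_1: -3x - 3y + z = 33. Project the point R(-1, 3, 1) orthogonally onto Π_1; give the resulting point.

Foot = R − λn with λ = (n·R − d)/|n|² = (-5 − 33)/19 = -2.
Foot = (-1, 3, 1) − (-2)·(-3, -3, 1) = (-7, -3, 3).

(-7, -3, 3)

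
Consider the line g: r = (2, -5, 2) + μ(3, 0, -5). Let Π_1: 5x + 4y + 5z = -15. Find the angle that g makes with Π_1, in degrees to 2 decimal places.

12.19

sin θ = |n·v| / (|n||v|) = |-10| / (√66 · √34) = 0.21110.
θ ≈ 12.19°.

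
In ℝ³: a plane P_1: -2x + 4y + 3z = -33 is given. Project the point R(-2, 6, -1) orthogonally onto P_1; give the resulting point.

Foot = R − λn with λ = (n·R − d)/|n|² = (25 − (-33))/29 = 2.
Foot = (-2, 6, -1) − 2·(-2, 4, 3) = (2, -2, -7).

(2, -2, -7)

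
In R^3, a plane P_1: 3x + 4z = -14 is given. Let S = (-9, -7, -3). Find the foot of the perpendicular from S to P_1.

(-6, -7, 1)

Foot = S − λn with λ = (n·S − d)/|n|² = (-39 − (-14))/25 = -1.
Foot = (-9, -7, -3) − (-1)·(3, 0, 4) = (-6, -7, 1).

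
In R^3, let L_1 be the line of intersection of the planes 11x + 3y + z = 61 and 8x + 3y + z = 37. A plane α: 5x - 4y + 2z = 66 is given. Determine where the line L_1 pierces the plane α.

Direction of L_1: (11, 3, 1) × (8, 3, 1) = (0, -3, 9).
A point on L_1: solving the two plane equations with y = -7 gives (8, -7, -6).
Substitute r = (8, -7, -6) + t(0, -3, 9) into the plane: 56 + 30t = 66, so t = 1/3.
Intersection: (8, -7, -6) + (1/3)·(0, -3, 9) = (8, -8, -3).

(8, -8, -3)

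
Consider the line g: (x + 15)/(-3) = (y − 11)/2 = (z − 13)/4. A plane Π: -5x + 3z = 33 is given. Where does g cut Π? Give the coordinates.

(-6, 5, 1)

g has direction (-3, 2, 4) through (-15, 11, 13).
Substitute r = (-15, 11, 13) + t(-3, 2, 4) into the plane: 114 + 27t = 33, so t = -3.
Intersection: (-15, 11, 13) + (-3)·(-3, 2, 4) = (-6, 5, 1).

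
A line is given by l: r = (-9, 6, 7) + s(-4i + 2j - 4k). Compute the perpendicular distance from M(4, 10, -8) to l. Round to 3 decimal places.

20.072

Taking (-9, 6, 7) on l with direction v = (-4, 2, -4): w = M − (-9, 6, 7) = (13, 4, -15), and w × v = (14, 112, 42).
Distance = |w × v| / |v| = √14504 / √36 ≈ 20.072.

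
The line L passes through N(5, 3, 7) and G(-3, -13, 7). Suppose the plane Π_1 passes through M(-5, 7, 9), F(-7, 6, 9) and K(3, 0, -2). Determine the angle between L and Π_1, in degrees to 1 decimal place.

26.6

A direction vector for L is G − N = (-8, -16, 0).
MF = (-2, -1, 0), MK = (8, -7, -11); a normal to Π_1 is MF × MK = (11, -22, 22).
Using M: Π_1 has equation 11x - 22y + 22z = -11.
sin θ = |n·v| / (|n||v|) = |264| / (√1089 · √320) = 0.44721.
θ ≈ 26.6°.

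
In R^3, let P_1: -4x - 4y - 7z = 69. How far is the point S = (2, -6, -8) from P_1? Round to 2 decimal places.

n·S − d = (-4)·(2) + (-4)·(-6) + (-7)·(-8) − 69 = 3; |n| = √81.
Distance = |3| / √81 = 3/√81 ≈ 0.33.

0.33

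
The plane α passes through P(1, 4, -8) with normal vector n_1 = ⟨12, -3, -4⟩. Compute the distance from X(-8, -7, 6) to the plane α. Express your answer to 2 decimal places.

α: n_1·r = n_1·P gives 12x - 3y - 4z = 32.
n·X − d = (12)·(-8) + (-3)·(-7) + (-4)·(6) − 32 = -131; |n| = √169.
Distance = |-131| / √169 = 131/√169 ≈ 10.08.

10.08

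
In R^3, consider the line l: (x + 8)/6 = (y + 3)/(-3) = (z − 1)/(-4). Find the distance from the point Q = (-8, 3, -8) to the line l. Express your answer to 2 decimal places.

l has direction (6, -3, -4) through (-8, -3, 1).
Taking (-8, -3, 1) on l with direction v = (6, -3, -4): w = Q − (-8, -3, 1) = (0, 6, -9), and w × v = (-51, -54, -36).
Distance = |w × v| / |v| = √6813 / √61 ≈ 10.57.

10.57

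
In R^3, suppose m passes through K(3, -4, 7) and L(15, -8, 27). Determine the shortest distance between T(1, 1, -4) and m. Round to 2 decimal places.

A direction vector for m is L − K = (12, -4, 20).
Taking (3, -4, 7) on m with direction v = (12, -4, 20): w = T − (3, -4, 7) = (-2, 5, -11), and w × v = (56, -92, -52).
Distance = |w × v| / |v| = √14304 / √560 ≈ 5.05.

5.05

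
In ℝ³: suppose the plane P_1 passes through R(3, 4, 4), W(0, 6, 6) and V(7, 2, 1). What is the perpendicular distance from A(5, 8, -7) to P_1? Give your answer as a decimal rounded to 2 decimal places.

RW = (-3, 2, 2), RV = (4, -2, -3); a normal to P_1 is RW × RV = (-2, -1, -2).
Using R: P_1 has equation -2x - y - 2z = -18.
n·A − d = (-2)·(5) + (-1)·(8) + (-2)·(-7) − (-18) = 14; |n| = √9.
Distance = |14| / √9 = 14/√9 ≈ 4.67.

4.67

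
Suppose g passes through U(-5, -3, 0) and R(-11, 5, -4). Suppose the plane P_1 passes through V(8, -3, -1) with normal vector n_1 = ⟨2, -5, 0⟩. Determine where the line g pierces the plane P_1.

A direction vector for g is R − U = (-6, 8, -4).
P_1: n_1·r = n_1·V gives 2x - 5y = 31.
Substitute r = (-5, -3, 0) + t(-6, 8, -4) into the plane: 5 + (-52)t = 31, so t = -1/2.
Intersection: (-5, -3, 0) + (-1/2)·(-6, 8, -4) = (-2, -7, 2).

(-2, -7, 2)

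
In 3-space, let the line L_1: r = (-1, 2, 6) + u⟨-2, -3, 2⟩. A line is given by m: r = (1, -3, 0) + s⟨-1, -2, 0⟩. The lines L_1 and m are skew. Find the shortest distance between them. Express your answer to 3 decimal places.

2.619

Common perpendicular direction n = (-2, -3, 2) × (-1, -2, 0) = (4, -2, 1).
With w = (1, -3, 0) − (-1, 2, 6) = (2, -5, -6), w · n = 12.
Distance = |w · n| / |n| = |12| / √21 ≈ 2.619.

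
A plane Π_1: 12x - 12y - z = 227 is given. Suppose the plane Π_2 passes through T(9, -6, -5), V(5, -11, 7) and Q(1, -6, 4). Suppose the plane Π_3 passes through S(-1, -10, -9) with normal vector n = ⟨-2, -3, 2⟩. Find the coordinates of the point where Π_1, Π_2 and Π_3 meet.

TV = (-4, -5, 12), TQ = (-8, 0, 9); a normal to Π_2 is TV × TQ = (-45, -60, -40).
Using T: Π_2 has equation -45x - 60y - 40z = 155.
Π_3: n·r = n·S gives -2x - 3y + 2z = 14.
Solving the 3×3 linear system 12x - 12y - z = 227, -45x - 60y - 40z = 155, -2x - 3y + 2z = 14 (e.g. by elimination or Cramer's rule, determinant = -4935) gives (9, -10, 1).

(9, -10, 1)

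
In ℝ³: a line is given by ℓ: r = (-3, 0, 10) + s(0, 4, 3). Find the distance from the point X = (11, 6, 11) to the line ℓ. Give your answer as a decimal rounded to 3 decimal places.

Taking (-3, 0, 10) on ℓ with direction v = (0, 4, 3): w = X − (-3, 0, 10) = (14, 6, 1), and w × v = (14, -42, 56).
Distance = |w × v| / |v| = √5096 / √25 ≈ 14.277.

14.277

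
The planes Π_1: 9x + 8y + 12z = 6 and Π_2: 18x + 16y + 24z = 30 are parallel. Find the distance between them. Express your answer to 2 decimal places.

0.53

Rescale Π_2 by 1/2: 9x + 8y + 12z = 15. Then distance = |6 − 15| / √289 ≈ 0.53.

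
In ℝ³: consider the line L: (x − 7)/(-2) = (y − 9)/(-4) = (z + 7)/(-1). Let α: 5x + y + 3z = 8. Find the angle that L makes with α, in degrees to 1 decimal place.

38.8

L has direction (-2, -4, -1) through (7, 9, -7).
sin θ = |n·v| / (|n||v|) = |-17| / (√35 · √21) = 0.62705.
θ ≈ 38.8°.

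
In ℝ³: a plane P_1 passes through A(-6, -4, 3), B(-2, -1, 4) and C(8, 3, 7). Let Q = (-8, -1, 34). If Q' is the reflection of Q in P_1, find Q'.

(12, -9, -22)

AB = (4, 3, 1), AC = (14, 7, 4); a normal to P_1 is AB × AC = (5, -2, -14).
Using A: P_1 has equation 5x - 2y - 14z = -64.
λ = (n·Q − d)/|n|² = (-514 − (-64))/225 = -2.
Reflection = Q − 2λn = (-8, -1, 34) − (-4)·(5, -2, -14) = (12, -9, -22).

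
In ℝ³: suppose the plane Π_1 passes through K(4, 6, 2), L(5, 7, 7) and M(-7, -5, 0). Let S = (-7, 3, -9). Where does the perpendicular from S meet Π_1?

(-3, -1, -9)

KL = (1, 1, 5), KM = (-11, -11, -2); a normal to Π_1 is KL × KM = (53, -53, 0).
Using K: Π_1 has equation 53x - 53y = -106.
Foot = S − λn with λ = (n·S − d)/|n|² = (-530 − (-106))/5618 = -4/53.
Foot = (-7, 3, -9) − (-4/53)·(53, -53, 0) = (-3, -1, -9).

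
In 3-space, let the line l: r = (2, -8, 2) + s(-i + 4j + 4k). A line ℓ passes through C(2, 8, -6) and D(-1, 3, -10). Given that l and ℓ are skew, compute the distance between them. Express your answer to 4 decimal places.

A direction vector for ℓ is D − C = (-3, -5, -4).
Common perpendicular direction n = (-1, 4, 4) × (-3, -5, -4) = (4, -16, 17).
With w = (2, 8, -6) − (2, -8, 2) = (0, 16, -8), w · n = -392.
Distance = |w · n| / |n| = |-392| / √561 ≈ 16.5503.

16.5503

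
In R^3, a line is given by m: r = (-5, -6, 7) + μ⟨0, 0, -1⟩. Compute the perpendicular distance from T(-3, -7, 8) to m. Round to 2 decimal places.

2.24

Taking (-5, -6, 7) on m with direction v = (0, 0, -1): w = T − (-5, -6, 7) = (2, -1, 1), and w × v = (1, 2, 0).
Distance = |w × v| / |v| = √5 / √1 ≈ 2.24.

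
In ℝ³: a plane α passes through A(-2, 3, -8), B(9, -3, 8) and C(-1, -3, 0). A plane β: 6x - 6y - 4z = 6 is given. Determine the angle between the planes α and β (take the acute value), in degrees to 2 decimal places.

13.62

AB = (11, -6, 16), AC = (1, -6, 8); a normal to α is AB × AC = (48, -72, -60).
Using A: α has equation 48x - 72y - 60z = 168.
cos θ = |n₁·n₂| / (|n₁||n₂|) = |960| / (√11088 · √88).
θ = arccos(0.97186) ≈ 13.62°.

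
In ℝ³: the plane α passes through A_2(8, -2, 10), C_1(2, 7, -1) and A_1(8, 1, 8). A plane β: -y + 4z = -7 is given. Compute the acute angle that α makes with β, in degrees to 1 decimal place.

56.4

A_2C_1 = (-6, 9, -11), A_2A_1 = (0, 3, -2); a normal to α is A_2C_1 × A_2A_1 = (15, -12, -18).
Using A_2: α has equation 15x - 12y - 18z = -36.
cos θ = |n₁·n₂| / (|n₁||n₂|) = |-60| / (√693 · √17).
θ = arccos(0.55279) ≈ 56.4°.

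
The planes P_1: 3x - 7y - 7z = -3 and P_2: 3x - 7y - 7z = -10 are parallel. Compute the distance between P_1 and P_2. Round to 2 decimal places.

Same normal n = (3, -7, -7) with |n| = √107; distance = |-3 − (-10)| / |n| = 7/√107 ≈ 0.68.

0.68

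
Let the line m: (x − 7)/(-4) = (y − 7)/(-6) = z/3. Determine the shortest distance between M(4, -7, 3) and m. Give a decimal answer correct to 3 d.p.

m has direction (-4, -6, 3) through (7, 7, 0).
Taking (7, 7, 0) on m with direction v = (-4, -6, 3): w = M − (7, 7, 0) = (-3, -14, 3), and w × v = (-24, -3, -38).
Distance = |w × v| / |v| = √2029 / √61 ≈ 5.767.

5.767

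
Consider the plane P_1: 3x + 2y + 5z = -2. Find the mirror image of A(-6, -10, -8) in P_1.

(6, -2, 12)

λ = (n·A − d)/|n|² = (-78 − (-2))/38 = -2.
Reflection = A − 2λn = (-6, -10, -8) − (-4)·(3, 2, 5) = (6, -2, 12).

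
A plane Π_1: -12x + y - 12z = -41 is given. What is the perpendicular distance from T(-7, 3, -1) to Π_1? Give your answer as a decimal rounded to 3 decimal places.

8.235

n·T − d = (-12)·(-7) + (1)·(3) + (-12)·(-1) − (-41) = 140; |n| = √289.
Distance = |140| / √289 = 140/√289 ≈ 8.235.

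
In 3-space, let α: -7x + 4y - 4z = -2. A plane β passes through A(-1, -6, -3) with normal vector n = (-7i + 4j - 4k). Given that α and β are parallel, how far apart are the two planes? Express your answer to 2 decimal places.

0.33

β: n·r = n·A gives -7x + 4y - 4z = -5.
Same normal n = (-7, 4, -4) with |n| = √81; distance = |-2 − (-5)| / |n| = 3/√81 ≈ 0.33.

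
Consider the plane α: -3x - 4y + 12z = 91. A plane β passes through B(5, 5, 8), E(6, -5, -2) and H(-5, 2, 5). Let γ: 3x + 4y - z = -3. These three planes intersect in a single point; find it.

BE = (1, -10, -10), BH = (-10, -3, -3); a normal to β is BE × BH = (0, 103, -103).
Using B: β has equation 103y - 103z = -309.
Solving the 3×3 linear system -3x - 4y + 12z = 91, 103y - 103z = -309, 3x + 4y - z = -3 (e.g. by elimination or Cramer's rule, determinant = -3399) gives (-5, 5, 8).

(-5, 5, 8)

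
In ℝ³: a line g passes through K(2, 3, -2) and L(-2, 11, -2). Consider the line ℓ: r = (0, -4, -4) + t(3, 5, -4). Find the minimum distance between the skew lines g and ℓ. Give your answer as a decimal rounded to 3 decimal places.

4.655

A direction vector for g is L − K = (-4, 8, 0).
Common perpendicular direction n = (-4, 8, 0) × (3, 5, -4) = (-32, -16, -44).
With w = (0, -4, -4) − (2, 3, -2) = (-2, -7, -2), w · n = 264.
Distance = |w · n| / |n| = |264| / √3216 ≈ 4.655.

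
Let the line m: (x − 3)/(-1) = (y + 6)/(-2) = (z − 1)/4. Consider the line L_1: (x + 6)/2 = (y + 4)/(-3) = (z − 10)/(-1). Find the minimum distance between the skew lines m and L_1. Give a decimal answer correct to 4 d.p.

m has direction (-1, -2, 4) through (3, -6, 1).
L_1 has direction (2, -3, -1) through (-6, -4, 10).
Common perpendicular direction n = (-1, -2, 4) × (2, -3, -1) = (14, 7, 7).
With w = (-6, -4, 10) − (3, -6, 1) = (-9, 2, 9), w · n = -49.
Distance = |w · n| / |n| = |-49| / √294 ≈ 2.8577.

2.8577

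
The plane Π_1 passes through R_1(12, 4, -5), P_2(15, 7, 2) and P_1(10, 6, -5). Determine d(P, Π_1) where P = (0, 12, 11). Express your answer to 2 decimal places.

R_1P_2 = (3, 3, 7), R_1P_1 = (-2, 2, 0); a normal to Π_1 is R_1P_2 × R_1P_1 = (-14, -14, 12).
Using R_1: Π_1 has equation -14x - 14y + 12z = -284.
n·P − d = (-14)·(0) + (-14)·(12) + (12)·(11) − (-284) = 248; |n| = √536.
Distance = |248| / √536 = 248/√536 ≈ 10.71.

10.71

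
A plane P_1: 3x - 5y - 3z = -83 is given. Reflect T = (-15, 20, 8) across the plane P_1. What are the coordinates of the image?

λ = (n·T − d)/|n|² = (-169 − (-83))/43 = -2.
Reflection = T − 2λn = (-15, 20, 8) − (-4)·(3, -5, -3) = (-3, 0, -4).

(-3, 0, -4)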